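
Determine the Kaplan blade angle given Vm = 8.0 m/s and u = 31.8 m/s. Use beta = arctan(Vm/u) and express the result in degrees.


beta = arctan(8.0 / 31.8) = 14.1210 degrees


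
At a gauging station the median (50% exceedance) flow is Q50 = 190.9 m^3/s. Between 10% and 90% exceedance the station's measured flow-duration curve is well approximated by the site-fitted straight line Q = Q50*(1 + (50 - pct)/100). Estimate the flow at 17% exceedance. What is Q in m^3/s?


Q = 190.9 * (1 + (50 - 17)/100) = 253.8970 m^3/s


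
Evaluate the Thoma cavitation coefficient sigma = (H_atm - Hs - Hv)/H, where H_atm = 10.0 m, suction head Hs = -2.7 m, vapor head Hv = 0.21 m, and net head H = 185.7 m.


sigma = (10.0 - (-2.7) - 0.21) / 185.7 = 0.0673


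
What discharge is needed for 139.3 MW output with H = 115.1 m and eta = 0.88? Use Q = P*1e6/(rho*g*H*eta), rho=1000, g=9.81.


Q = 139.3 * 1e6 / (1000 * 9.81 * 115.1 * 0.88) = 140.1923 m^3/s


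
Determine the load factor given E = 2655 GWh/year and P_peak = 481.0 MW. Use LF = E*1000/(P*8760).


LF = 2655 * 1000 / (481.0 * 8760) = 0.6301


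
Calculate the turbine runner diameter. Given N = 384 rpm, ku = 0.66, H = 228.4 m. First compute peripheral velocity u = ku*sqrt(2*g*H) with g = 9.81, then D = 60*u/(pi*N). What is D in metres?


u = 0.66 * sqrt(2*9.81*228.4) = 44.1816 m/s
D = 60 * 44.1816 / (pi * 384) = 2.1974 m


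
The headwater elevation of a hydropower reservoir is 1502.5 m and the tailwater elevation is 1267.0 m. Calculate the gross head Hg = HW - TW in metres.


Hg = 1502.5 - 1267.0 = 235.5000 m


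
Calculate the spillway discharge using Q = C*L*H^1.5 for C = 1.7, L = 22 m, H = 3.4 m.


Q = 1.7 * 22 * 3.4^1.5 = 234.4715 m^3/s


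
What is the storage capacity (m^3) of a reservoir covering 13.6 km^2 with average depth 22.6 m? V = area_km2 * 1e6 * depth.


V = 13.6 * 1e6 * 22.6 = 3.0736e+08 m^3


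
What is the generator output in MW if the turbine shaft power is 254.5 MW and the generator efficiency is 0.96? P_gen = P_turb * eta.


P_gen = 254.5 * 0.96 = 244.3200 MW


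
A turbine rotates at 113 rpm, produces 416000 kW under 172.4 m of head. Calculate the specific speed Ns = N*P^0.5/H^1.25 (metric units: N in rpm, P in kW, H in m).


Ns = 113 * 416000^0.5 / 172.4^1.25 = 116.6685


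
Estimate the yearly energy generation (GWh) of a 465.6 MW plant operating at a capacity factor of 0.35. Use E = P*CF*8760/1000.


E = 465.6 * 0.35 * 8760 / 1000 = 1427.5296 GWh


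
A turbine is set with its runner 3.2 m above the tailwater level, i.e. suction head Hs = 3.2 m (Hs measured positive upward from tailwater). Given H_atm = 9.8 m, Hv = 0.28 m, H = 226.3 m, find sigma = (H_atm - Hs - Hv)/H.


sigma = (9.8 - 3.2 - 0.28) / 226.3 = 0.0279


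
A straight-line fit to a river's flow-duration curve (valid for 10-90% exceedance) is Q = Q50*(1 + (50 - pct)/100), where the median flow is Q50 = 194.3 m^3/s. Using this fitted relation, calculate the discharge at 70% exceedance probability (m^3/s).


Q = 194.3 * (1 + (50 - 70)/100) = 155.4400 m^3/s


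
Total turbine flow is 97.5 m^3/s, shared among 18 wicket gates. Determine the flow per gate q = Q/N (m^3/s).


q = 97.5 / 18 = 5.4167 m^3/s


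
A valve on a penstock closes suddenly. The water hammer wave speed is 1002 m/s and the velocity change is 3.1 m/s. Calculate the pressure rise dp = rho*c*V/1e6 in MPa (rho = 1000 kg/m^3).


dp = 1000 * 1002 * 3.1 / 1e6 = 3.1062 MPa


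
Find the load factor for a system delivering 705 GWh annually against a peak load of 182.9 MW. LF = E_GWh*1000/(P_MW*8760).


LF = 705 * 1000 / (182.9 * 8760) = 0.4400


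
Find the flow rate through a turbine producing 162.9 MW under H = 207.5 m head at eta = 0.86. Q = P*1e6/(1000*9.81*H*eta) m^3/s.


Q = 162.9 * 1e6 / (1000 * 9.81 * 207.5 * 0.86) = 93.0541 m^3/s


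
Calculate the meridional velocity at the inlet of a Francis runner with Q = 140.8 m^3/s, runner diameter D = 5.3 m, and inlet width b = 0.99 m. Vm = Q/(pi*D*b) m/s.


Vm = 140.8 / (pi * 5.3 * 0.99) = 8.5416 m/s


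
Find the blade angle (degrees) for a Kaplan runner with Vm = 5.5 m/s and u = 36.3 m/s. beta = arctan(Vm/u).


beta = arctan(5.5 / 36.3) = 8.6156 degrees


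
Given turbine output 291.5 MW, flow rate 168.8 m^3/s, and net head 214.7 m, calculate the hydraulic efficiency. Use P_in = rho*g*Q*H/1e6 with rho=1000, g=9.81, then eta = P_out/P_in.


P_in = 1000 * 9.81 * 168.8 * 214.7 / 1e6 = 355.5277 MW
eta = 291.5 / 355.5277 = 0.8199


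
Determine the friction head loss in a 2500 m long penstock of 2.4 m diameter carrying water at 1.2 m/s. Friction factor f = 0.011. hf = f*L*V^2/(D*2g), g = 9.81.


hf = 0.011 * 2500 * 1.2^2 / (2.4 * 2 * 9.81) = 0.8410 m


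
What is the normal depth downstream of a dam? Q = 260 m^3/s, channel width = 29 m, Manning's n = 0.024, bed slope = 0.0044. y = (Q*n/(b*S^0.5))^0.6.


y = (260 * 0.024 / (29 * 0.0044^0.5))^0.6 = 2.0260 m


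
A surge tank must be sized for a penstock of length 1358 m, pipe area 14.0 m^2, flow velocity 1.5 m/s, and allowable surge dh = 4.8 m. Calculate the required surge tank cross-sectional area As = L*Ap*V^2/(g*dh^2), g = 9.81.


As = 1358 * 14.0 * 1.5^2 / (9.81 * 4.8^2) = 189.2600 m^2


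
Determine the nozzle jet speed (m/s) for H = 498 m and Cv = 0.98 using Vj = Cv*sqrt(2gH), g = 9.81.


Vj = 0.98 * sqrt(2*9.81*498) = 96.8702 m/s


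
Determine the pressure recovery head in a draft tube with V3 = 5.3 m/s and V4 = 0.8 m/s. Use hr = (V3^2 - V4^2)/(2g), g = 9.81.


hr = (5.3^2 - 0.8^2) / (2*9.81) = 1.3991 m


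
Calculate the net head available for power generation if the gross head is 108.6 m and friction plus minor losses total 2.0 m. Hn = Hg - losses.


Hn = 108.6 - 2.0 = 106.6000 m


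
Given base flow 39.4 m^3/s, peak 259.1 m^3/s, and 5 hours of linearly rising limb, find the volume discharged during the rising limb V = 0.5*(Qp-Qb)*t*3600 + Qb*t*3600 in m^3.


V = 0.5*(259.1 - 39.4)*5*3600 + 39.4*5*3600 = 2.6865e+06 m^3


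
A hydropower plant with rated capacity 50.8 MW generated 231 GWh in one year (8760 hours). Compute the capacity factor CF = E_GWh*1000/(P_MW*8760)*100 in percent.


CF = 231 * 1000 / (50.8 * 8760) * 100 = 51.9092 %


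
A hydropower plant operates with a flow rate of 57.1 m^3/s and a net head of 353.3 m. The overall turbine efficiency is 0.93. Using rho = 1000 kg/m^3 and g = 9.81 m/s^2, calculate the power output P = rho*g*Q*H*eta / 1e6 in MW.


P = 1000 * 9.81 * 57.1 * 353.3 * 0.93 / 1e6 = 184.0483 MW


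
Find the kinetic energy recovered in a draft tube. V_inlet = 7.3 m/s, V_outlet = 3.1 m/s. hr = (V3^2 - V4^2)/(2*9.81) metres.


hr = (7.3^2 - 3.1^2) / (2*9.81) = 2.2263 m


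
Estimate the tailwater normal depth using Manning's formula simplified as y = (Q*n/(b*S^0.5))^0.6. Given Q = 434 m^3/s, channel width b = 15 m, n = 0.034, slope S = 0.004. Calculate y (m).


y = (434 * 0.034 / (15 * 0.004^0.5))^0.6 = 5.1893 m


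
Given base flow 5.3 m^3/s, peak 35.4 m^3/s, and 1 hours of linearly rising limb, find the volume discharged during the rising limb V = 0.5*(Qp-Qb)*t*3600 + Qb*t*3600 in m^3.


V = 0.5*(35.4 - 5.3)*1*3600 + 5.3*1*3600 = 73260.0000 m^3


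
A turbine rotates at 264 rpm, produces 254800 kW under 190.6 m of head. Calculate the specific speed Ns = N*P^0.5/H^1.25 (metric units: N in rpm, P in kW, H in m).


Ns = 264 * 254800^0.5 / 190.6^1.25 = 188.1698


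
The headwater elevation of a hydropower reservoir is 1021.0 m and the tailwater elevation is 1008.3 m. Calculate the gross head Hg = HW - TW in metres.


Hg = 1021.0 - 1008.3 = 12.7000 m


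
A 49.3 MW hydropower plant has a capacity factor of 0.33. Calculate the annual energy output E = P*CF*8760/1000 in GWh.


E = 49.3 * 0.33 * 8760 / 1000 = 142.5164 GWh


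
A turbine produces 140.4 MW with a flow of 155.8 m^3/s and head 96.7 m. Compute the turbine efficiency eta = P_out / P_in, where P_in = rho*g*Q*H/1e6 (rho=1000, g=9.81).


P_in = 1000 * 9.81 * 155.8 * 96.7 / 1e6 = 147.7961 MW
eta = 140.4 / 147.7961 = 0.9500


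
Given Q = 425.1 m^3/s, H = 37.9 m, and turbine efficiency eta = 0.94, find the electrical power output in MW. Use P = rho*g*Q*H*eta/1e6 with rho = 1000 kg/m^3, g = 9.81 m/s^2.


P = 1000 * 9.81 * 425.1 * 37.9 * 0.94 / 1e6 = 148.5686 MW


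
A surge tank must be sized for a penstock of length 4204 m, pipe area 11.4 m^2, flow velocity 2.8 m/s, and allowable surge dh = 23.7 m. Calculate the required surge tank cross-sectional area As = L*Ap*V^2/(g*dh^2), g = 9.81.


As = 4204 * 11.4 * 2.8^2 / (9.81 * 23.7^2) = 68.1896 m^2


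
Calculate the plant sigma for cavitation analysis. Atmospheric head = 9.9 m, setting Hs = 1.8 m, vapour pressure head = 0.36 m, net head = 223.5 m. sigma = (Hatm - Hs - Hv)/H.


sigma = (9.9 - 1.8 - 0.36) / 223.5 = 0.0346


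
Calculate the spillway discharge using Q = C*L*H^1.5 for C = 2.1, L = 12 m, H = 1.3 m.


Q = 2.1 * 12 * 1.3^1.5 = 37.3521 m^3/s


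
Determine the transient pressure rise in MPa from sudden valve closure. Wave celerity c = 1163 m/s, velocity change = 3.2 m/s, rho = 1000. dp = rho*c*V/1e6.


dp = 1000 * 1163 * 3.2 / 1e6 = 3.7216 MPa


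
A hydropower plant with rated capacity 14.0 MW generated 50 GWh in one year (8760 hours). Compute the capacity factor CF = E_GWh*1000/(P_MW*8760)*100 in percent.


CF = 50 * 1000 / (14.0 * 8760) * 100 = 40.7697 %


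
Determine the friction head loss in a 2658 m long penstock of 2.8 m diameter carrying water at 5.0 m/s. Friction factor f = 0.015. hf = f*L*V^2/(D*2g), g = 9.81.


hf = 0.015 * 2658 * 5.0^2 / (2.8 * 2 * 9.81) = 18.1438 m


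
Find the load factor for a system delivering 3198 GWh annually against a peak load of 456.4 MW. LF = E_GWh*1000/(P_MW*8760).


LF = 3198 * 1000 / (456.4 * 8760) = 0.7999


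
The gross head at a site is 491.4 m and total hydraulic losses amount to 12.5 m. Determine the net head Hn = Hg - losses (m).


Hn = 491.4 - 12.5 = 478.9000 m


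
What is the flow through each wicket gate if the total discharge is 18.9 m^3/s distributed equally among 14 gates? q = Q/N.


q = 18.9 / 14 = 1.3500 m^3/s


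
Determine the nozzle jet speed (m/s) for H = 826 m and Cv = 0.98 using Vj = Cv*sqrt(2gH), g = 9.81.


Vj = 0.98 * sqrt(2*9.81*826) = 124.7572 m/s


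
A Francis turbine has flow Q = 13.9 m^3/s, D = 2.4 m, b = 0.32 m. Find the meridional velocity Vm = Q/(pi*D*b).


Vm = 13.9 / (pi * 2.4 * 0.32) = 5.7611 m/s


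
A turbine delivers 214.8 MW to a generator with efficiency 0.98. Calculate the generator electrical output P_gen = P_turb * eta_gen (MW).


P_gen = 214.8 * 0.98 = 210.5040 MW


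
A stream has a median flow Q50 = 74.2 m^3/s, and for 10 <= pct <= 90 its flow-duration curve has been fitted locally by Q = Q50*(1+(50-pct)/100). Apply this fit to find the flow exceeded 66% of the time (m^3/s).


Q = 74.2 * (1 + (50 - 66)/100) = 62.3280 m^3/s


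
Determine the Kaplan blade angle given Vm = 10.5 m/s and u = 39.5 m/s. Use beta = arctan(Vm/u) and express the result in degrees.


beta = arctan(10.5 / 39.5) = 14.8863 degrees


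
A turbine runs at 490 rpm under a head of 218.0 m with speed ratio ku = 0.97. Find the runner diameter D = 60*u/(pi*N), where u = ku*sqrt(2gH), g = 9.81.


u = 0.97 * sqrt(2*9.81*218.0) = 63.4380 m/s
D = 60 * 63.4380 / (pi * 490) = 2.4726 m


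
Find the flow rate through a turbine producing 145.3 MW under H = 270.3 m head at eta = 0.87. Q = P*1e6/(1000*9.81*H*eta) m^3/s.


Q = 145.3 * 1e6 / (1000 * 9.81 * 270.3 * 0.87) = 62.9842 m^3/s


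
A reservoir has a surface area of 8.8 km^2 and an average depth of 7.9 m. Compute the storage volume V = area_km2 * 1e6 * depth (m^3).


V = 8.8 * 1e6 * 7.9 = 6.9520e+07 m^3


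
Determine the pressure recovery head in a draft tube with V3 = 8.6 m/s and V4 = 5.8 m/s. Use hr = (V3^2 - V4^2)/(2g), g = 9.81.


hr = (8.6^2 - 5.8^2) / (2*9.81) = 2.0550 m


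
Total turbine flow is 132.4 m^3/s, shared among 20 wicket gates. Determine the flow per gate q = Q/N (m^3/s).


q = 132.4 / 20 = 6.6200 m^3/s


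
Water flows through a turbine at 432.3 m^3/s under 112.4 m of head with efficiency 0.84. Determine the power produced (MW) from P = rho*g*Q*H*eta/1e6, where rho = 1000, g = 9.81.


P = 1000 * 9.81 * 432.3 * 112.4 * 0.84 / 1e6 = 400.4053 MW


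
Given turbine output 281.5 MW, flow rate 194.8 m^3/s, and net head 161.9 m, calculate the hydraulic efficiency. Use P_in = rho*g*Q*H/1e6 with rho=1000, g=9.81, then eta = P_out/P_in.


P_in = 1000 * 9.81 * 194.8 * 161.9 / 1e6 = 309.3890 MW
eta = 281.5 / 309.3890 = 0.9099


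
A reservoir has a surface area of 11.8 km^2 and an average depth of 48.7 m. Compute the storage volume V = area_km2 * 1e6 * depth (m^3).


V = 11.8 * 1e6 * 48.7 = 5.7466e+08 m^3


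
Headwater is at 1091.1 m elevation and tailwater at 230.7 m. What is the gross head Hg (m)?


Hg = 1091.1 - 230.7 = 860.4000 m


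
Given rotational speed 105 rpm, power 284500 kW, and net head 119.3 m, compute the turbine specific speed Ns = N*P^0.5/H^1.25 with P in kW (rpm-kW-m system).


Ns = 105 * 284500^0.5 / 119.3^1.25 = 142.0463


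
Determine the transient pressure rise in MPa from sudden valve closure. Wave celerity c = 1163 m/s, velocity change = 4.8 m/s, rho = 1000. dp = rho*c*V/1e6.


dp = 1000 * 1163 * 4.8 / 1e6 = 5.5824 MPa


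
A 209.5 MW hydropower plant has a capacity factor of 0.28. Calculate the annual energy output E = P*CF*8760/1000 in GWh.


E = 209.5 * 0.28 * 8760 / 1000 = 513.8616 GWh


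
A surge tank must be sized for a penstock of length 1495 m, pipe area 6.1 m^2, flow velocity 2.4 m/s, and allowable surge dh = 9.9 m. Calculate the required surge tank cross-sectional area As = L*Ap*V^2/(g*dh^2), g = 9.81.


As = 1495 * 6.1 * 2.4^2 / (9.81 * 9.9^2) = 54.6329 m^2


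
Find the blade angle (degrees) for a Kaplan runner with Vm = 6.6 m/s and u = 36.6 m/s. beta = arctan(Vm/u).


beta = arctan(6.6 / 36.6) = 10.2222 degrees


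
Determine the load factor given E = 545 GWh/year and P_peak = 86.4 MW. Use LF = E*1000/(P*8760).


LF = 545 * 1000 / (86.4 * 8760) = 0.7201


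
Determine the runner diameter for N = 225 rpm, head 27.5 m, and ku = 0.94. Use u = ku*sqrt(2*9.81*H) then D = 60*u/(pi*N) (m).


u = 0.94 * sqrt(2*9.81*27.5) = 21.8345 m/s
D = 60 * 21.8345 / (pi * 225) = 1.8534 m


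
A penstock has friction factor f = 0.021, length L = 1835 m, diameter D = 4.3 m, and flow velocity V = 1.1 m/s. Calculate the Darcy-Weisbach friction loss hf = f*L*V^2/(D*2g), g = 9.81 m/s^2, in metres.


hf = 0.021 * 1835 * 1.1^2 / (4.3 * 2 * 9.81) = 0.5527 m


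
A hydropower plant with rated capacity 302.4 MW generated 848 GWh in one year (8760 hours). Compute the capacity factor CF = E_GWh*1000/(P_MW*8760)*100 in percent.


CF = 848 * 1000 / (302.4 * 8760) * 100 = 32.0118 %


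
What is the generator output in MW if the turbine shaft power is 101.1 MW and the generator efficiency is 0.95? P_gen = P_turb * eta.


P_gen = 101.1 * 0.95 = 96.0450 MW


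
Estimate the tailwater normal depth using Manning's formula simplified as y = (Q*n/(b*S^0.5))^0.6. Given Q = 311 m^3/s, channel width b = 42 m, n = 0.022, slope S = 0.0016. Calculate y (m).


y = (311 * 0.022 / (42 * 0.0016^0.5))^0.6 = 2.3223 m


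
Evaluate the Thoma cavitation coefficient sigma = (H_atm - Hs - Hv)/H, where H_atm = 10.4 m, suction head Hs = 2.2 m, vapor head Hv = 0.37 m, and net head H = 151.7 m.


sigma = (10.4 - 2.2 - 0.37) / 151.7 = 0.0516


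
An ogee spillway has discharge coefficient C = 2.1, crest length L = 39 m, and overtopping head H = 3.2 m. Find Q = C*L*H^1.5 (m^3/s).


Q = 2.1 * 39 * 3.2^1.5 = 468.8230 m^3/s


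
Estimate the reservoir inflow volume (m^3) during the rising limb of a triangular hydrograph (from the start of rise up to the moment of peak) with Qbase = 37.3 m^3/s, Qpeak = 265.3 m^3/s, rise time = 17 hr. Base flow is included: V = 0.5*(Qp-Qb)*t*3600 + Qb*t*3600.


V = 0.5*(265.3 - 37.3)*17*3600 + 37.3*17*3600 = 9.2596e+06 m^3


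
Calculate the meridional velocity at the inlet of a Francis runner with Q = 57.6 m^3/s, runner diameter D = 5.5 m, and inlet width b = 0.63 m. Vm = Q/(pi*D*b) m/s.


Vm = 57.6 / (pi * 5.5 * 0.63) = 5.2914 m/s


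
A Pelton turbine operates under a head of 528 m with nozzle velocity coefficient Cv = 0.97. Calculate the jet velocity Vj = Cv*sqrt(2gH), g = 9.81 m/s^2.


Vj = 0.97 * sqrt(2*9.81*528) = 98.7275 m/s


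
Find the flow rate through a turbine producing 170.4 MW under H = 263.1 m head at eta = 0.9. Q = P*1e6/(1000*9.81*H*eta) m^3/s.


Q = 170.4 * 1e6 / (1000 * 9.81 * 263.1 * 0.9) = 73.3563 m^3/s


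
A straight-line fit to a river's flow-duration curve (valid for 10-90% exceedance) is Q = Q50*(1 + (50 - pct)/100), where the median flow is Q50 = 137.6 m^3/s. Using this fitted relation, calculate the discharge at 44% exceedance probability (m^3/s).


Q = 137.6 * (1 + (50 - 44)/100) = 145.8560 m^3/s


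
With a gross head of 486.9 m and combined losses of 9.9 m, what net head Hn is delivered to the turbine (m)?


Hn = 486.9 - 9.9 = 477.0000 m


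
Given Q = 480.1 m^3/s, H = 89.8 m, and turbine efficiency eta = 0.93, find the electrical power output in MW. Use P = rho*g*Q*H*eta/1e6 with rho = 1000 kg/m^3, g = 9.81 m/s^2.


P = 1000 * 9.81 * 480.1 * 89.8 * 0.93 / 1e6 = 393.3327 MW


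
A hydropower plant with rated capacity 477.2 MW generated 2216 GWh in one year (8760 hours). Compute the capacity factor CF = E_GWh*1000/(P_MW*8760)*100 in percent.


CF = 2216 * 1000 / (477.2 * 8760) * 100 = 53.0109 %


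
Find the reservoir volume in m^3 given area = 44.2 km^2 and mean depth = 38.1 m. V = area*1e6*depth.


V = 44.2 * 1e6 * 38.1 = 1.6840e+09 m^3


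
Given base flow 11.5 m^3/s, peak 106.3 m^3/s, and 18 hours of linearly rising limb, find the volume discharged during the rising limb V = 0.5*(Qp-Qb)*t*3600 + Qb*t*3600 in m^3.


V = 0.5*(106.3 - 11.5)*18*3600 + 11.5*18*3600 = 3.8167e+06 m^3


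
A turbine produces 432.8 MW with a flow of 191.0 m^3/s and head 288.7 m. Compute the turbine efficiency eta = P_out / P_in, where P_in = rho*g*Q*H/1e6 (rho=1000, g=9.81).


P_in = 1000 * 9.81 * 191.0 * 288.7 / 1e6 = 540.9401 MW
eta = 432.8 / 540.9401 = 0.8001


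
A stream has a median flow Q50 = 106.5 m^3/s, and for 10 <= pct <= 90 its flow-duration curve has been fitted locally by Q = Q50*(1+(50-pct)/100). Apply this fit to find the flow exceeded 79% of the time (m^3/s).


Q = 106.5 * (1 + (50 - 79)/100) = 75.6150 m^3/s


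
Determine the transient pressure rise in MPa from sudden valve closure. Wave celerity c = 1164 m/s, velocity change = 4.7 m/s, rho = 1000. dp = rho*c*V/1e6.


dp = 1000 * 1164 * 4.7 / 1e6 = 5.4708 MPa


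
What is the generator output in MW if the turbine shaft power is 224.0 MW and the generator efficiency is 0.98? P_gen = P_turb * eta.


P_gen = 224.0 * 0.98 = 219.5200 MW


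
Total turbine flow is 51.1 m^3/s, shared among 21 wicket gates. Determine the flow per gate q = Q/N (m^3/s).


q = 51.1 / 21 = 2.4333 m^3/s


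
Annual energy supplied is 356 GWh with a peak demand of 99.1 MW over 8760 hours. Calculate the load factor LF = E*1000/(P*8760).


LF = 356 * 1000 / (99.1 * 8760) = 0.4101


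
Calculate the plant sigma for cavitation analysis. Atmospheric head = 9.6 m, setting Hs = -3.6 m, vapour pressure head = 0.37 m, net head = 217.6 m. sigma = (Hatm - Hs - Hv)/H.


sigma = (9.6 - (-3.6) - 0.37) / 217.6 = 0.0590


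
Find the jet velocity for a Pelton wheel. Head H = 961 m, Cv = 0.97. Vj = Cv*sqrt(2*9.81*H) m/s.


Vj = 0.97 * sqrt(2*9.81*961) = 133.1935 m/s


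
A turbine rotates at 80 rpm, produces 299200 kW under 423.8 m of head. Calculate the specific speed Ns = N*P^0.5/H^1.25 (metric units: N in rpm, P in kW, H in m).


Ns = 80 * 299200^0.5 / 423.8^1.25 = 22.7572


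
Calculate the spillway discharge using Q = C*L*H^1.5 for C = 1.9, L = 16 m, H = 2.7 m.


Q = 1.9 * 16 * 2.7^1.5 = 134.8712 m^3/s


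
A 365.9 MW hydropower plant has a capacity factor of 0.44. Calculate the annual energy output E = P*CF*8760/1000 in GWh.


E = 365.9 * 0.44 * 8760 / 1000 = 1410.3250 GWh


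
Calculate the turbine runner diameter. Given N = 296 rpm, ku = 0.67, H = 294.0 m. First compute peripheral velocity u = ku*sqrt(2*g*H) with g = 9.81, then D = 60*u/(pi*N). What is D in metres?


u = 0.67 * sqrt(2*9.81*294.0) = 50.8860 m/s
D = 60 * 50.8860 / (pi * 296) = 3.2833 m


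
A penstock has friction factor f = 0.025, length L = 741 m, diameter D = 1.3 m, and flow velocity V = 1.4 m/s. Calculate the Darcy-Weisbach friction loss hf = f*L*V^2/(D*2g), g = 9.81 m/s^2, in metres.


hf = 0.025 * 741 * 1.4^2 / (1.3 * 2 * 9.81) = 1.4235 m


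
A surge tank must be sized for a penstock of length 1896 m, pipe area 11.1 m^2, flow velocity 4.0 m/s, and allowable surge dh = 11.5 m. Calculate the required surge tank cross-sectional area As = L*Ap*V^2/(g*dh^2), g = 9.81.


As = 1896 * 11.1 * 4.0^2 / (9.81 * 11.5^2) = 259.5474 m^2


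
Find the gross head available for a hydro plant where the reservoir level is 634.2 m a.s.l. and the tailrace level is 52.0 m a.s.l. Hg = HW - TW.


Hg = 634.2 - 52.0 = 582.2000 m


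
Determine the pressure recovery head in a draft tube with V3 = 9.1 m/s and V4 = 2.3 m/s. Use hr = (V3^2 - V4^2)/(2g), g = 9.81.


hr = (9.1^2 - 2.3^2) / (2*9.81) = 3.9511 m


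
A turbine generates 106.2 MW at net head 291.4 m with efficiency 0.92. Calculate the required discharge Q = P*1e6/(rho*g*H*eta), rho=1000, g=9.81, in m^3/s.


Q = 106.2 * 1e6 / (1000 * 9.81 * 291.4 * 0.92) = 40.3811 m^3/s


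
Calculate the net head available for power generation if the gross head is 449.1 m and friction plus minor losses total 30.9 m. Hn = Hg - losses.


Hn = 449.1 - 30.9 = 418.2000 m


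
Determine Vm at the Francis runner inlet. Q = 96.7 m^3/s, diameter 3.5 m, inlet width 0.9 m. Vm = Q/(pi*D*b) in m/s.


Vm = 96.7 / (pi * 3.5 * 0.9) = 9.7716 m/s


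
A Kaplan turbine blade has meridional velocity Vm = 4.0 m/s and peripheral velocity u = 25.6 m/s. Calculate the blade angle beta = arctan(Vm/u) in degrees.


beta = arctan(4.0 / 25.6) = 8.8807 degrees


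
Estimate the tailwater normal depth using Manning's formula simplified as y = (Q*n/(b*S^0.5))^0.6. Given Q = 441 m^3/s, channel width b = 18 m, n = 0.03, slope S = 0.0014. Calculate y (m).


y = (441 * 0.03 / (18 * 0.0014^0.5))^0.6 = 5.9694 m


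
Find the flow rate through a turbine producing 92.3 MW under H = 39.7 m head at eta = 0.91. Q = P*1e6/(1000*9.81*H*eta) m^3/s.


Q = 92.3 * 1e6 / (1000 * 9.81 * 39.7 * 0.91) = 260.4359 m^3/s


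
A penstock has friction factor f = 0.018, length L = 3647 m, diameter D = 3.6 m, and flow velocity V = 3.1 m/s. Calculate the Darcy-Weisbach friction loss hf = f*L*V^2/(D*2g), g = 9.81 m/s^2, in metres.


hf = 0.018 * 3647 * 3.1^2 / (3.6 * 2 * 9.81) = 8.9316 m


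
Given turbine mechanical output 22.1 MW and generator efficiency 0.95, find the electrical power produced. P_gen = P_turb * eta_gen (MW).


P_gen = 22.1 * 0.95 = 20.9950 MW


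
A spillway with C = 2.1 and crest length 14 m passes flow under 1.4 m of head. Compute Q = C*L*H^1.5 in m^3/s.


Q = 2.1 * 14 * 1.4^1.5 = 48.7012 m^3/s


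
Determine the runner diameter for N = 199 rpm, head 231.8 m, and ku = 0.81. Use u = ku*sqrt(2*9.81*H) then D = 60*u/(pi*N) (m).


u = 0.81 * sqrt(2*9.81*231.8) = 54.6250 m/s
D = 60 * 54.6250 / (pi * 199) = 5.2425 m


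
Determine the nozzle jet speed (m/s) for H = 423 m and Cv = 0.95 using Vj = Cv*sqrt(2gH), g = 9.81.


Vj = 0.95 * sqrt(2*9.81*423) = 86.5453 m/s


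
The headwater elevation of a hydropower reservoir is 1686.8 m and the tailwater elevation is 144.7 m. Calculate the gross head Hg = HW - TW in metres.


Hg = 1686.8 - 144.7 = 1542.1000 m


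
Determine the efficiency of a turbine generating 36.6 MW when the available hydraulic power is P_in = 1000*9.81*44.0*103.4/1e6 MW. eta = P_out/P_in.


P_in = 1000 * 9.81 * 44.0 * 103.4 / 1e6 = 44.6316 MW
eta = 36.6 / 44.6316 = 0.8200


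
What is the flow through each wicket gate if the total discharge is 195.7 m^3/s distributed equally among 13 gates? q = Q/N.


q = 195.7 / 13 = 15.0538 m^3/s


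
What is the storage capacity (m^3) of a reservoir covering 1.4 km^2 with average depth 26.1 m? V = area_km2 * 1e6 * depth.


V = 1.4 * 1e6 * 26.1 = 3.6540e+07 m^3


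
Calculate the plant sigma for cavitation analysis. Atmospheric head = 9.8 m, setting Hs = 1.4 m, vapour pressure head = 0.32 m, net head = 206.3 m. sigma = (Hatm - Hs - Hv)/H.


sigma = (9.8 - 1.4 - 0.32) / 206.3 = 0.0392


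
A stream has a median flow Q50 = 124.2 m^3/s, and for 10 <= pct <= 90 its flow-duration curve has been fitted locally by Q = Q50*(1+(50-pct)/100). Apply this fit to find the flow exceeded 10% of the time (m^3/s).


Q = 124.2 * (1 + (50 - 10)/100) = 173.8800 m^3/s


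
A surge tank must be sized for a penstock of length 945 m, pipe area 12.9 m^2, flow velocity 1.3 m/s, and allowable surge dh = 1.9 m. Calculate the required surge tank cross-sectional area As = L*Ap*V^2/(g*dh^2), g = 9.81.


As = 945 * 12.9 * 1.3^2 / (9.81 * 1.9^2) = 581.7441 m^2


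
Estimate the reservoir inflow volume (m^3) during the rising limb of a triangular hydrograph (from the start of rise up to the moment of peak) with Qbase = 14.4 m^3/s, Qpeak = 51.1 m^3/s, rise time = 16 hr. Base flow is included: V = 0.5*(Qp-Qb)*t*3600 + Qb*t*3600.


V = 0.5*(51.1 - 14.4)*16*3600 + 14.4*16*3600 = 1.8864e+06 m^3


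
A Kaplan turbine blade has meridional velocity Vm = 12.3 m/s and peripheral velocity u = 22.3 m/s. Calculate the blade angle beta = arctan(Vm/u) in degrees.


beta = arctan(12.3 / 22.3) = 28.8798 degrees


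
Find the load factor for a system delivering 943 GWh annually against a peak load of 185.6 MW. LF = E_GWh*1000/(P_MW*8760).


LF = 943 * 1000 / (185.6 * 8760) = 0.5800


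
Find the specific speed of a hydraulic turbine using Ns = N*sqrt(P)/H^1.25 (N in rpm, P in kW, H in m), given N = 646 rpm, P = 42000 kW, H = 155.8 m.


Ns = 646 * 42000^0.5 / 155.8^1.25 = 240.5181


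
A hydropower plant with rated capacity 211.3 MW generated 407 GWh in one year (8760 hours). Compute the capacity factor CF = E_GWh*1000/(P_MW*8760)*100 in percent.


CF = 407 * 1000 / (211.3 * 8760) * 100 = 21.9883 %


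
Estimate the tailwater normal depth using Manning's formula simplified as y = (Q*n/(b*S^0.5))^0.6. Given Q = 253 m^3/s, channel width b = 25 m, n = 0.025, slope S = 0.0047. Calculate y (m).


y = (253 * 0.025 / (25 * 0.0047^0.5))^0.6 = 2.1890 m


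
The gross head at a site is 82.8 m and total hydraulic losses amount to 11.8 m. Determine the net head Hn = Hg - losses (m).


Hn = 82.8 - 11.8 = 71.0000 m


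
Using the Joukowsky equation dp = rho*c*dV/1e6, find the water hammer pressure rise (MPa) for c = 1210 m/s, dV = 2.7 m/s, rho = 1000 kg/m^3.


dp = 1000 * 1210 * 2.7 / 1e6 = 3.2670 MPa


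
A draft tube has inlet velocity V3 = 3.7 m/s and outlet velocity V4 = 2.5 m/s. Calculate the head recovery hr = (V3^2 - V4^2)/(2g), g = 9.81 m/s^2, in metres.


hr = (3.7^2 - 2.5^2) / (2*9.81) = 0.3792 m


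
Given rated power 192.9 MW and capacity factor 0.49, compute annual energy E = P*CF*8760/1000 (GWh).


E = 192.9 * 0.49 * 8760 / 1000 = 828.0040 GWh


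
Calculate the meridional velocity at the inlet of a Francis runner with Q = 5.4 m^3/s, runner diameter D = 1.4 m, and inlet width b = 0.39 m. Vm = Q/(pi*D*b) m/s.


Vm = 5.4 / (pi * 1.4 * 0.39) = 3.1481 m/s


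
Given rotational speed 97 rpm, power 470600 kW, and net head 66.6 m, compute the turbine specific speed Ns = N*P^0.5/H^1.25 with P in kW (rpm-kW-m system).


Ns = 97 * 470600^0.5 / 66.6^1.25 = 349.7477


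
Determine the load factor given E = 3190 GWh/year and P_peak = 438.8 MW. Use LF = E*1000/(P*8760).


LF = 3190 * 1000 / (438.8 * 8760) = 0.8299


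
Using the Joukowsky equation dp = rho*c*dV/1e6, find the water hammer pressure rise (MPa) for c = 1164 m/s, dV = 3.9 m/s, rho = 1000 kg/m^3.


dp = 1000 * 1164 * 3.9 / 1e6 = 4.5396 MPa


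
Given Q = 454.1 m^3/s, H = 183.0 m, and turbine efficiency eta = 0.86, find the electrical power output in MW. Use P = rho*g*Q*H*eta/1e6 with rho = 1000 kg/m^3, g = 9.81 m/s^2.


P = 1000 * 9.81 * 454.1 * 183.0 * 0.86 / 1e6 = 701.0840 MW


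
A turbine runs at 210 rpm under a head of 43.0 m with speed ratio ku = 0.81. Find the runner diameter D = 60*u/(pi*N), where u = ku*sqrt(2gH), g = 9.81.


u = 0.81 * sqrt(2*9.81*43.0) = 23.5271 m/s
D = 60 * 23.5271 / (pi * 210) = 2.1397 m


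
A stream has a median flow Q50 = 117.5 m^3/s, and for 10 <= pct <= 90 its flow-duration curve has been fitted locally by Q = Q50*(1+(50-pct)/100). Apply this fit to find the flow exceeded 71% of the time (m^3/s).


Q = 117.5 * (1 + (50 - 71)/100) = 92.8250 m^3/s


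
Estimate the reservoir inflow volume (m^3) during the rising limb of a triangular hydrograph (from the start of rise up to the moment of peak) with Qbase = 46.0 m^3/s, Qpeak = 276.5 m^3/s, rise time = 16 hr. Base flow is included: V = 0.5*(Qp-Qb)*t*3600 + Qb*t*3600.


V = 0.5*(276.5 - 46.0)*16*3600 + 46.0*16*3600 = 9.2880e+06 m^3


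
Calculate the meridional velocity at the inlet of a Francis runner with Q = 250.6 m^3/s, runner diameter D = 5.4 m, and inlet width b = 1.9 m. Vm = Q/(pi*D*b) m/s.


Vm = 250.6 / (pi * 5.4 * 1.9) = 7.7747 m/s


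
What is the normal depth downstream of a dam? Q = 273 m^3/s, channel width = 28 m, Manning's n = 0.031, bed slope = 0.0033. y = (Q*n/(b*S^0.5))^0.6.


y = (273 * 0.031 / (28 * 0.0033^0.5))^0.6 = 2.7081 m


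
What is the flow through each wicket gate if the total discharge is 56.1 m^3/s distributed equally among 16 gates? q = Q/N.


q = 56.1 / 16 = 3.5063 m^3/s


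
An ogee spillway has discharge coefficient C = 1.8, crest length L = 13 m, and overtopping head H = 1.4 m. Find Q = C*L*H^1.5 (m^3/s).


Q = 1.8 * 13 * 1.4^1.5 = 38.7622 m^3/s


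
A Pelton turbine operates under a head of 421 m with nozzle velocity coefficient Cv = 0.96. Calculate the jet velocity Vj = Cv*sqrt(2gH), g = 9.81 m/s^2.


Vj = 0.96 * sqrt(2*9.81*421) = 87.2493 m/s


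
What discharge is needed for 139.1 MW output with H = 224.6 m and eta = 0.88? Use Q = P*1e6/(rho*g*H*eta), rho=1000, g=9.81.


Q = 139.1 * 1e6 / (1000 * 9.81 * 224.6 * 0.88) = 71.7407 m^3/s


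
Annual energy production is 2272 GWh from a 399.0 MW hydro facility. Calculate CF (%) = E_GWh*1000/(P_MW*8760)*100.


CF = 2272 * 1000 / (399.0 * 8760) * 100 = 65.0027 %


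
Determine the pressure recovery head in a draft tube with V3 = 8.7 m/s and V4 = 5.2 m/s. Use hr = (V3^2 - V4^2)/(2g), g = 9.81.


hr = (8.7^2 - 5.2^2) / (2*9.81) = 2.4796 m


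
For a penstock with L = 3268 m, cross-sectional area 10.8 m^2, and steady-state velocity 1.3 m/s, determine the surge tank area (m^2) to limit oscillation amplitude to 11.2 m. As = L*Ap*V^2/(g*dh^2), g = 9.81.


As = 3268 * 10.8 * 1.3^2 / (9.81 * 11.2^2) = 48.4716 m^2


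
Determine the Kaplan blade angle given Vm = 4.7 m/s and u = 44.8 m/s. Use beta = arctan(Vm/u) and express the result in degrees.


beta = arctan(4.7 / 44.8) = 5.9890 degrees


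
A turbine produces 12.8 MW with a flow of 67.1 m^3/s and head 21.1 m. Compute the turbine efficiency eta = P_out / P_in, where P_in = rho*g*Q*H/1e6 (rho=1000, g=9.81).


P_in = 1000 * 9.81 * 67.1 * 21.1 / 1e6 = 13.8891 MW
eta = 12.8 / 13.8891 = 0.9216


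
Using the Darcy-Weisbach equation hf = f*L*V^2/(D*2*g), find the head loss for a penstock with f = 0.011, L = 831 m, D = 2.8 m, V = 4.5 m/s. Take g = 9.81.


hf = 0.011 * 831 * 4.5^2 / (2.8 * 2 * 9.81) = 3.3695 m


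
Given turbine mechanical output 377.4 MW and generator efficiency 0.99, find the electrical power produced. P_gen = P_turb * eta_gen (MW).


P_gen = 377.4 * 0.99 = 373.6260 MW


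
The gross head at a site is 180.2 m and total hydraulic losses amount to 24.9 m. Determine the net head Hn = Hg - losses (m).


Hn = 180.2 - 24.9 = 155.3000 m


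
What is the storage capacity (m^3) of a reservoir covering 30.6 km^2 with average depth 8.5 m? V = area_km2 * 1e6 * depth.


V = 30.6 * 1e6 * 8.5 = 2.6010e+08 m^3


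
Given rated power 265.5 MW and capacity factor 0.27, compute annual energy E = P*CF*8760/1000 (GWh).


E = 265.5 * 0.27 * 8760 / 1000 = 627.9606 GWh


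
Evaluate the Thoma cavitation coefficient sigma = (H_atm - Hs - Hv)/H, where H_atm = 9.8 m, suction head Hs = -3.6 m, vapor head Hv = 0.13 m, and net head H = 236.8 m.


sigma = (9.8 - (-3.6) - 0.13) / 236.8 = 0.0560


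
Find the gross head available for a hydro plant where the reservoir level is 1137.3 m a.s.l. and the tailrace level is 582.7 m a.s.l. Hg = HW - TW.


Hg = 1137.3 - 582.7 = 554.6000 m


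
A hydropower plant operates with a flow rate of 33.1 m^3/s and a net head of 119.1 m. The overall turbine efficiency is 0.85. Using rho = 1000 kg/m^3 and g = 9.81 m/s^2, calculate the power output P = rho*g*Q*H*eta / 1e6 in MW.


P = 1000 * 9.81 * 33.1 * 119.1 * 0.85 / 1e6 = 32.8721 MW


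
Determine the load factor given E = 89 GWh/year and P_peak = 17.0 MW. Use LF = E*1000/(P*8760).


LF = 89 * 1000 / (17.0 * 8760) = 0.5976


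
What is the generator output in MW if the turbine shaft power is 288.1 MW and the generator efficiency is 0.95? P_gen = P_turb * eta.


P_gen = 288.1 * 0.95 = 273.6950 MW


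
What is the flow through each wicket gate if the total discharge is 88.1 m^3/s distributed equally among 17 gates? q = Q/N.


q = 88.1 / 17 = 5.1824 m^3/s


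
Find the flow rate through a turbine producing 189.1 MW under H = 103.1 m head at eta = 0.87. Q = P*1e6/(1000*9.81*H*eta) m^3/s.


Q = 189.1 * 1e6 / (1000 * 9.81 * 103.1 * 0.87) = 214.9041 m^3/s


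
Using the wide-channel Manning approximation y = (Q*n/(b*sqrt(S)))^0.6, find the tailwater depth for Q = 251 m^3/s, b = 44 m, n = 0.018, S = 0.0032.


y = (251 * 0.018 / (44 * 0.0032^0.5))^0.6 = 1.4300 m


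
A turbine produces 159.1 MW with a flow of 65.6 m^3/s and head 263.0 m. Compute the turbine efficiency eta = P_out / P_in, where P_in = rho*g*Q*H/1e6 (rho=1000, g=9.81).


P_in = 1000 * 9.81 * 65.6 * 263.0 / 1e6 = 169.2500 MW
eta = 159.1 / 169.2500 = 0.9400


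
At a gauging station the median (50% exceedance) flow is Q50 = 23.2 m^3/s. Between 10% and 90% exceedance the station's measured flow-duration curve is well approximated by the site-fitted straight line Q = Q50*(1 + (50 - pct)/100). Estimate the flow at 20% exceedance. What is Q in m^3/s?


Q = 23.2 * (1 + (50 - 20)/100) = 30.1600 m^3/s


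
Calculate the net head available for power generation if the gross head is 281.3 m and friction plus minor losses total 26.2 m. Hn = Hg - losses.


Hn = 281.3 - 26.2 = 255.1000 m


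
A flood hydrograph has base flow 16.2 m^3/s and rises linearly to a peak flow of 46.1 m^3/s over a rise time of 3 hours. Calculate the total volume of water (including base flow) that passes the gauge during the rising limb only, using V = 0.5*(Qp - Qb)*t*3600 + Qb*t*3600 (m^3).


V = 0.5*(46.1 - 16.2)*3*3600 + 16.2*3*3600 = 336420.0000 m^3


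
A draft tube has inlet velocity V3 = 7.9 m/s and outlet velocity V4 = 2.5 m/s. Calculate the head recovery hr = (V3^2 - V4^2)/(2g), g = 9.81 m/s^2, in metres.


hr = (7.9^2 - 2.5^2) / (2*9.81) = 2.8624 m


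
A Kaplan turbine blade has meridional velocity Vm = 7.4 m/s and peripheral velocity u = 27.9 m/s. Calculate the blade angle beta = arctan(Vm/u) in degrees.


beta = arctan(7.4 / 27.9) = 14.8547 degrees


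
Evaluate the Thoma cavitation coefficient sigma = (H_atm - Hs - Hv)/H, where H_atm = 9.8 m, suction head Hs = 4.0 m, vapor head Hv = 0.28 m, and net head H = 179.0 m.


sigma = (9.8 - 4.0 - 0.28) / 179.0 = 0.0308


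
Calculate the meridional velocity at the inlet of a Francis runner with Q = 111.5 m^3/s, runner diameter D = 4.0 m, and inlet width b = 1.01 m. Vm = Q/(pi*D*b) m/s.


Vm = 111.5 / (pi * 4.0 * 1.01) = 8.7850 m/s


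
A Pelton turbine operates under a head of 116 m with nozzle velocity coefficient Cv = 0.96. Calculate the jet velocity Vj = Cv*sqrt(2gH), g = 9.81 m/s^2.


Vj = 0.96 * sqrt(2*9.81*116) = 45.7983 m/s


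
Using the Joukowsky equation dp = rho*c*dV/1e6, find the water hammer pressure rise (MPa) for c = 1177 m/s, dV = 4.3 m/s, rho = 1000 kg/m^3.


dp = 1000 * 1177 * 4.3 / 1e6 = 5.0611 MPa


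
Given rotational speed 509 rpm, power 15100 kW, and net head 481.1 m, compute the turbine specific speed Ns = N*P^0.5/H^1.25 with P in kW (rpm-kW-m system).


Ns = 509 * 15100^0.5 / 481.1^1.25 = 27.7595


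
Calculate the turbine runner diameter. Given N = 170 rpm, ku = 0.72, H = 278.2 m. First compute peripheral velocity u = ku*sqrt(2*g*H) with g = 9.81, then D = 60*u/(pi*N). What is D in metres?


u = 0.72 * sqrt(2*9.81*278.2) = 53.1937 m/s
D = 60 * 53.1937 / (pi * 170) = 5.9760 m


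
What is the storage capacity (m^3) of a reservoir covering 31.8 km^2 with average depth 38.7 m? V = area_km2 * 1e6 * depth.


V = 31.8 * 1e6 * 38.7 = 1.2307e+09 m^3


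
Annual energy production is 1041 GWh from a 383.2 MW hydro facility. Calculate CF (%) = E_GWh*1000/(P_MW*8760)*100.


CF = 1041 * 1000 / (383.2 * 8760) * 100 = 31.0114 %


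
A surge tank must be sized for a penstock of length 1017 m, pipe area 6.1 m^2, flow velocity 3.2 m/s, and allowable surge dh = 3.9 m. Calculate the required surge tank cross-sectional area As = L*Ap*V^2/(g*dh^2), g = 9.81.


As = 1017 * 6.1 * 3.2^2 / (9.81 * 3.9^2) = 425.7479 m^2


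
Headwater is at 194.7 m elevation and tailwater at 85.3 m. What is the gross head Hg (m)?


Hg = 194.7 - 85.3 = 109.4000 m


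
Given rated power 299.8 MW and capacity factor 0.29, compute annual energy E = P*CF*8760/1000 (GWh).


E = 299.8 * 0.29 * 8760 / 1000 = 761.6119 GWh


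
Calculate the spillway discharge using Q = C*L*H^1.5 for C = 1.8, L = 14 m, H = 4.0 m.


Q = 1.8 * 14 * 4.0^1.5 = 201.6000 m^3/s


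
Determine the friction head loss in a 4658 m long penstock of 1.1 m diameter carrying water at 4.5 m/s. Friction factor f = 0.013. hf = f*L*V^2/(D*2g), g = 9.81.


hf = 0.013 * 4658 * 4.5^2 / (1.1 * 2 * 9.81) = 56.8167 m


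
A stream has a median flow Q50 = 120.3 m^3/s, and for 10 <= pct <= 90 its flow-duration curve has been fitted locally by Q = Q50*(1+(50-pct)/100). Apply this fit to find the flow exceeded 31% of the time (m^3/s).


Q = 120.3 * (1 + (50 - 31)/100) = 143.1570 m^3/s


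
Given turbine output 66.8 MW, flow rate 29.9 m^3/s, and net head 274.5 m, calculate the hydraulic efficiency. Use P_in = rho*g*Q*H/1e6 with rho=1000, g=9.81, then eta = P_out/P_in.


P_in = 1000 * 9.81 * 29.9 * 274.5 / 1e6 = 80.5161 MW
eta = 66.8 / 80.5161 = 0.8296


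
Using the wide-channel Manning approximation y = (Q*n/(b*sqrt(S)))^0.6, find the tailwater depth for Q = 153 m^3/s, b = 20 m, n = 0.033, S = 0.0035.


y = (153 * 0.033 / (20 * 0.0035^0.5))^0.6 = 2.3883 m


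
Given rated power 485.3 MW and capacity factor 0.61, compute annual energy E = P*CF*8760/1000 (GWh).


E = 485.3 * 0.61 * 8760 / 1000 = 2593.2491 GWh


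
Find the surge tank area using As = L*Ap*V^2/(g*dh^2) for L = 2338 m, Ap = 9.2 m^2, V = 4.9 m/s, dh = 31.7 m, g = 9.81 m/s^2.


As = 2338 * 9.2 * 4.9^2 / (9.81 * 31.7^2) = 52.3886 m^2
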